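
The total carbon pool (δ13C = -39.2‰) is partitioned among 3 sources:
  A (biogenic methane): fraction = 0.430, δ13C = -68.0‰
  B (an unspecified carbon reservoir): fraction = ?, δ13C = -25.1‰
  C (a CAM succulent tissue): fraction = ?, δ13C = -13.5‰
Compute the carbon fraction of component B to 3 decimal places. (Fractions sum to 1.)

Let f_B and f_C be the unknown fractions; fractions sum to 1 so f_B + f_C = 0.570.
Mass balance: Σ fᵢ·δᵢ = δ_bulk ⇒ f_B·(-25.1) + f_C·(-13.5) = -39.2 − (-29.240) = -9.960
Substitute f_C = 0.570 − f_B:
f_B·(-25.1 − -13.5) = -9.960 − 0.570×(-13.5) = -2.265
f_B = -2.265 / -11.6 = 0.1953

0.195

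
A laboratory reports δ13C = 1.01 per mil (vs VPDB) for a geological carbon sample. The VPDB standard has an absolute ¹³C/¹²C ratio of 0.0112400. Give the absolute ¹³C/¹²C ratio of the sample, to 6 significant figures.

R_sample = R_standard × (δ13C/1000 + 1)
R_sample = 0.0112400 × (1.01/1000 + 1) = 0.0112400 × 1.001010
R_sample = 0.0112514

0.0112514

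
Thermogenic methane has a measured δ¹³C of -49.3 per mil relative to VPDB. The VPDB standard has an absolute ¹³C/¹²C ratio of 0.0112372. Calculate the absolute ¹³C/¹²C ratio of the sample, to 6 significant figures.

0.0106832

R_sample = R_standard × (δ¹³C/1000 + 1)
R_sample = 0.0112372 × (-49.3/1000 + 1) = 0.0112372 × 0.950700
R_sample = 0.0106832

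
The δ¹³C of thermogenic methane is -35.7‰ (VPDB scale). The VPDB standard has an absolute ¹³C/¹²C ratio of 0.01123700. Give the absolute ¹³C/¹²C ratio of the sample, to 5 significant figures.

0.010836

R_sample = R_standard × (δ¹³C/1000 + 1)
R_sample = 0.01123700 × (-35.7/1000 + 1) = 0.01123700 × 0.964300
R_sample = 0.0108358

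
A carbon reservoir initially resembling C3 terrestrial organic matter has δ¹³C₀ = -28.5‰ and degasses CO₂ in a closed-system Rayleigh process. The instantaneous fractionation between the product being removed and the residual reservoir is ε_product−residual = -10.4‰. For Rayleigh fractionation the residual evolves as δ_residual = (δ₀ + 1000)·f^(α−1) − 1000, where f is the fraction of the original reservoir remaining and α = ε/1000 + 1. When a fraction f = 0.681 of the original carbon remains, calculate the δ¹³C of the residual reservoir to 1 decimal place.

Rayleigh residual: δ_res = (δ₀ + 1000)·f^(α−1) − 1000
α = ε/1000 + 1 = 0.98960, so α − 1 = -0.01040
f^(α−1) = 0.681^(-0.01040) = 1.004004
δ_res = (-28.5 + 1000) × 1.004004 − 1000 = 975.389 − 1000 = -24.61‰

-24.6‰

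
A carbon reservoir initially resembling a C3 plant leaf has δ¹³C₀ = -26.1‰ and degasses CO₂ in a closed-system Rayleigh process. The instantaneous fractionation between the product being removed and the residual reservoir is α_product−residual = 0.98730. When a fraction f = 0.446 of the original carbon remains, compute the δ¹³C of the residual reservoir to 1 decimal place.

Rayleigh residual: δ_res = (δ₀ + 1000)·f^(α−1) − 1000
α − 1 = -0.01270
f^(α−1) = 0.446^(-0.01270) = 1.010307
δ_res = (-26.1 + 1000) × 1.010307 − 1000 = 983.938 − 1000 = -16.06‰

-16.1‰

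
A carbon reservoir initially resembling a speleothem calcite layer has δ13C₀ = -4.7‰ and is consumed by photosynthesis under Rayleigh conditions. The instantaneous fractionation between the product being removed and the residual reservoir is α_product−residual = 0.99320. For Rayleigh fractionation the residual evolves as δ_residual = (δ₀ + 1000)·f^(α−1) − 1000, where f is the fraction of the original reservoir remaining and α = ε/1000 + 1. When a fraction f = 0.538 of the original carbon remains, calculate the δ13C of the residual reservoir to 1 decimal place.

Rayleigh residual: δ_res = (δ₀ + 1000)·f^(α−1) − 1000
α − 1 = -0.00680
f^(α−1) = 0.538^(-0.00680) = 1.004224
δ_res = (-4.7 + 1000) × 1.004224 − 1000 = 999.504 − 1000 = -0.50‰

-0.5‰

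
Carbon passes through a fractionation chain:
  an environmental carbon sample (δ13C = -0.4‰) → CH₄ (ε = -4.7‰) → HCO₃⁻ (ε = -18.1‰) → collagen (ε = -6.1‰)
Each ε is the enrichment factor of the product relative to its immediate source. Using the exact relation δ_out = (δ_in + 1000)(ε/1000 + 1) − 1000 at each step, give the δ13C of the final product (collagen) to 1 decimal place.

-29.1‰

step 1: δ = (-0.40 + 1000)·(-4.7/1000 + 1) − 1000 = -5.10‰
step 2: δ = (-5.10 + 1000)·(-18.1/1000 + 1) − 1000 = -23.11‰
step 3: δ = (-23.11 + 1000)·(-6.1/1000 + 1) − 1000 = -29.06‰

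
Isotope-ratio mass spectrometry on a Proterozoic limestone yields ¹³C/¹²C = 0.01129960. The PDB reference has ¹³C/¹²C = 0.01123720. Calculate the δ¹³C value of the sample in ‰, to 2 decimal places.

5.55‰

δ¹³C = (R_sample / R_standard − 1) × 1000
R_sample / R_standard = 0.01129960 / 0.01123720 = 1.005553
δ¹³C = (1.005553 − 1) × 1000 = 5.553‰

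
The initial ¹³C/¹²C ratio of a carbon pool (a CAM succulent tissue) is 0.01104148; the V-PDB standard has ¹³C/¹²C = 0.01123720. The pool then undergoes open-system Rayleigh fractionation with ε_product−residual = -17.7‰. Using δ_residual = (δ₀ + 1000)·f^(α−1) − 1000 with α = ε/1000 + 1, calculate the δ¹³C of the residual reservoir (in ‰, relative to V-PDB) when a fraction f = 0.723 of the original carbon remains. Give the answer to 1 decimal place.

-11.8‰

δ₀ = (0.01104148/0.01123720 − 1)×1000 = (0.982583 − 1)×1000 = -17.417‰
α − 1 = ε/1000 = -0.0177
f^(α−1) = 0.723^(-0.0177) = 1.005757
δ_res = (-17.417 + 1000) × 1.005757 − 1000 = 988.240 − 1000 = -11.76‰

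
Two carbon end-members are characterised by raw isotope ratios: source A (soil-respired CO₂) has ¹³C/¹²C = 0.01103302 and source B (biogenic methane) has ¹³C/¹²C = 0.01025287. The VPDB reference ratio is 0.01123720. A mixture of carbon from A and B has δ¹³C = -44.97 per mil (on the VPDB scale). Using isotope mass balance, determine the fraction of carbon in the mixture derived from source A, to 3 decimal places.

0.614

δ_A = (0.01103302/0.01123720 − 1)×1000 = (0.981830 − 1)×1000 = -18.170 per mil
δ_B = (0.01025287/0.01123720 − 1)×1000 = (0.912404 − 1)×1000 = -87.596 per mil
f_A = (δ_mix − δ_B)/(δ_A − δ_B) = (-44.97 − (-87.596))/(-18.170 − (-87.596))
f_A = 42.626 / 69.426 = 0.6140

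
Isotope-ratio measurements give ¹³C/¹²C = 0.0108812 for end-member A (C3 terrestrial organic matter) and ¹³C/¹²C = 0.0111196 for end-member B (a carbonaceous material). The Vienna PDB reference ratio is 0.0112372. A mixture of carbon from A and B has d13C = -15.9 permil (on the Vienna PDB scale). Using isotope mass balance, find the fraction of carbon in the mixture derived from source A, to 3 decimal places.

0.256

δ_A = (0.0108812/0.0112372 − 1)×1000 = (0.968320 − 1)×1000 = -31.680 permil
δ_B = (0.0111196/0.0112372 − 1)×1000 = (0.989535 − 1)×1000 = -10.465 permil
f_A = (δ_mix − δ_B)/(δ_A − δ_B) = (-15.9 − (-10.465))/(-31.680 − (-10.465))
f_A = -5.435 / -21.215 = 0.2562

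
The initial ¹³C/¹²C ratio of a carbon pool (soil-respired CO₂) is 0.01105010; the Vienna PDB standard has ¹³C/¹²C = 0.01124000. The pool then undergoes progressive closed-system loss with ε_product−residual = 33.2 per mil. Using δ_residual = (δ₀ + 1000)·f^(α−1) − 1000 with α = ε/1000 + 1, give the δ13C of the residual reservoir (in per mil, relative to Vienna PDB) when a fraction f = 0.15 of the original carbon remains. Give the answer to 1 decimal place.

-76.9 per mil

δ₀ = (0.01105010/0.01124000 − 1)×1000 = (0.983105 − 1)×1000 = -16.895 per mil
α − 1 = ε/1000 = 0.0332
f^(α−1) = 0.15^(0.0332) = 0.938958
δ_res = (-16.895 + 1000) × 0.938958 − 1000 = 923.094 − 1000 = -76.91 per mil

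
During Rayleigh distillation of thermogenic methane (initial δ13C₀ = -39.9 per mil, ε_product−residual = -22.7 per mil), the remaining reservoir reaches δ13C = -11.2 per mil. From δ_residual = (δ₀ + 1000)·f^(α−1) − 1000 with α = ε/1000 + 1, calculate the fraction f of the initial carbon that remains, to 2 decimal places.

0.27

α − 1 = ε/1000 = -0.0227
(δ_res + 1000)/(δ₀ + 1000) = (-11.2 + 1000)/(-39.9 + 1000) = 988.8/960.1 = 1.029893
f = 1.029893^(1/-0.0227) = exp(ln(1.029893)/-0.0227) = exp(0.02945/-0.0227)
f = exp(-1.2976) = 0.2732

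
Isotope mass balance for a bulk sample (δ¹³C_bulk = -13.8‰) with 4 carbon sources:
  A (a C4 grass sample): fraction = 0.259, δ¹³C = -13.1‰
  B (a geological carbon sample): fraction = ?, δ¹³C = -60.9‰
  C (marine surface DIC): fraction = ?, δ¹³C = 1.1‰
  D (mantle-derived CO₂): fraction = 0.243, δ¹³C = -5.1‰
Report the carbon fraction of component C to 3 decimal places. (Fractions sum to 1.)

0.341

Let f_C and f_B be the unknown fractions; fractions sum to 1 so f_C + f_B = 0.498.
Mass balance: Σ fᵢ·δᵢ = δ_bulk ⇒ f_C·(1.1) + f_B·(-60.9) = -13.8 − (-4.632) = -9.168
Substitute f_B = 0.498 − f_C:
f_C·(1.1 − -60.9) = -9.168 − 0.498×(-60.9) = 21.160
f_C = 21.160 / 62.0 = 0.3413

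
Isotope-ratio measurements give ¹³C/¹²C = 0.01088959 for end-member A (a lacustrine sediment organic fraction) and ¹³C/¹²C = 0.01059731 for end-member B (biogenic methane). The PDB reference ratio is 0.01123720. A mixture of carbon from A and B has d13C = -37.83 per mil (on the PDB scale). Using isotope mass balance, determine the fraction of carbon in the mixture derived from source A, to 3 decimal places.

δ_A = (0.01088959/0.01123720 − 1)×1000 = (0.969066 − 1)×1000 = -30.934 per mil
δ_B = (0.01059731/0.01123720 − 1)×1000 = (0.943056 − 1)×1000 = -56.944 per mil
f_A = (δ_mix − δ_B)/(δ_A − δ_B) = (-37.83 − (-56.944))/(-30.934 − (-56.944))
f_A = 19.114 / 26.010 = 0.7349

0.735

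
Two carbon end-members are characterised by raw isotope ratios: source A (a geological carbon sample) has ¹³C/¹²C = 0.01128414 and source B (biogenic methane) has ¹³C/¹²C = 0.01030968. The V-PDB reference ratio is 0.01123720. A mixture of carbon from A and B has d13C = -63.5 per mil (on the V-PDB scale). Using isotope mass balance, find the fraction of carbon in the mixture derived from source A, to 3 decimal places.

δ_A = (0.01128414/0.01123720 − 1)×1000 = (1.004177 − 1)×1000 = 4.177 per mil
δ_B = (0.01030968/0.01123720 − 1)×1000 = (0.917460 − 1)×1000 = -82.540 per mil
f_A = (δ_mix − δ_B)/(δ_A − δ_B) = (-63.5 − (-82.540))/(4.177 − (-82.540))
f_A = 19.040 / 86.717 = 0.2196

0.220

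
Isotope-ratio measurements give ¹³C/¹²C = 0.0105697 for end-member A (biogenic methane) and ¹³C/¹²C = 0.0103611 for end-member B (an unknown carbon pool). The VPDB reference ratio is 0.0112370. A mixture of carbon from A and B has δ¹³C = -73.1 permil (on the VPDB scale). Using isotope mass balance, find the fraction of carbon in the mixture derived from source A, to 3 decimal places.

0.261

δ_A = (0.0105697/0.0112370 − 1)×1000 = (0.940616 − 1)×1000 = -59.384 permil
δ_B = (0.0103611/0.0112370 − 1)×1000 = (0.922052 − 1)×1000 = -77.948 permil
f_A = (δ_mix − δ_B)/(δ_A − δ_B) = (-73.1 − (-77.948))/(-59.384 − (-77.948))
f_A = 4.848 / 18.564 = 0.2611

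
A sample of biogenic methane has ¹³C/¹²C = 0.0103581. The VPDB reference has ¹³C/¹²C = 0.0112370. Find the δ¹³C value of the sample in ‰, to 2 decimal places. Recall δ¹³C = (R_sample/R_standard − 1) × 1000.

-78.21‰

δ¹³C = (R_sample / R_standard − 1) × 1000
R_sample / R_standard = 0.0103581 / 0.0112370 = 0.921785
δ¹³C = (0.921785 − 1) × 1000 = -78.215‰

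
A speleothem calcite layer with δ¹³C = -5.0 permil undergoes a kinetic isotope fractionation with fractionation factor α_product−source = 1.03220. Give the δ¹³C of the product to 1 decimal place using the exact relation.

δ_product = (δ_source + 1000)·α − 1000
δ_product = (-5.0 + 1000) × 1.03220 − 1000
δ_product = 1027.039 − 1000 = 27.04 permil

27.0 permil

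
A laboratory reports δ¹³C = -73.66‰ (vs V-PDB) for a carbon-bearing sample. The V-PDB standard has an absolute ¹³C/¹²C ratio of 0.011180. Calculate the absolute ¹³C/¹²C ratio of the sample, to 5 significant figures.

0.010356

R_sample = R_standard × (δ¹³C/1000 + 1)
R_sample = 0.011180 × (-73.66/1000 + 1) = 0.011180 × 0.926340
R_sample = 0.0103565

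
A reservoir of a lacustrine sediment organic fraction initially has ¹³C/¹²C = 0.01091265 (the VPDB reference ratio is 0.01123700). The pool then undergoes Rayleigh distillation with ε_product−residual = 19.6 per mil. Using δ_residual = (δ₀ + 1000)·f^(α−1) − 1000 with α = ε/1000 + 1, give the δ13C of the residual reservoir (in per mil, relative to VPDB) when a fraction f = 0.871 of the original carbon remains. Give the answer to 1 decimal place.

δ₀ = (0.01091265/0.01123700 − 1)×1000 = (0.971136 − 1)×1000 = -28.864 per mil
α − 1 = ε/1000 = 0.0196
f^(α−1) = 0.871^(0.0196) = 0.997297
δ_res = (-28.864 + 1000) × 0.997297 − 1000 = 968.510 − 1000 = -31.49 per mil

-31.5 per mil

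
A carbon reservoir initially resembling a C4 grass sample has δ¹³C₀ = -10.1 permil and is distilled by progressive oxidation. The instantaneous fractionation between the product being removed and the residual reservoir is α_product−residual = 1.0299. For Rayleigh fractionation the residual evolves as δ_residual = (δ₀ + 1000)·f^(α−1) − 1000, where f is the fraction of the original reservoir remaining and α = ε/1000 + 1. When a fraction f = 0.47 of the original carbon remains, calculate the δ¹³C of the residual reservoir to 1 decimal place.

-32.2 permil

Rayleigh residual: δ_res = (δ₀ + 1000)·f^(α−1) − 1000
α − 1 = 0.02990
f^(α−1) = 0.47^(0.02990) = 0.977678
δ_res = (-10.1 + 1000) × 0.977678 − 1000 = 967.803 − 1000 = -32.20 permil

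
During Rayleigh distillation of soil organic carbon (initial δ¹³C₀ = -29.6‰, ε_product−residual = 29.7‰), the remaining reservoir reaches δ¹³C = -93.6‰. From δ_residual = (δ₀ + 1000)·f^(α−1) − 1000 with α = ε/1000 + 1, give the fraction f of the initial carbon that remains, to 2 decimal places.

0.10

α − 1 = ε/1000 = 0.0297
(δ_res + 1000)/(δ₀ + 1000) = (-93.6 + 1000)/(-29.6 + 1000) = 906.4/970.4 = 0.934048
f = 0.934048^(1/0.0297) = exp(ln(0.934048)/0.0297) = exp(-0.06823/0.0297)
f = exp(-2.2972) = 0.1005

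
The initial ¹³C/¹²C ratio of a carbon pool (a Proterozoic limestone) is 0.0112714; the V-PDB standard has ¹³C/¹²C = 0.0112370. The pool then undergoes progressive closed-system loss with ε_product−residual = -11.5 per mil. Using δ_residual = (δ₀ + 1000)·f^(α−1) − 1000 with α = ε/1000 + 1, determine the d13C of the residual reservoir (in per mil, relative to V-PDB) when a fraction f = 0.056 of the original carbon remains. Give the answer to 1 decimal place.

36.9 per mil

δ₀ = (0.0112714/0.0112370 − 1)×1000 = (1.003061 − 1)×1000 = 3.061 per mil
α − 1 = ε/1000 = -0.0115
f^(α−1) = 0.056^(-0.0115) = 1.033703
δ_res = (3.061 + 1000) × 1.033703 − 1000 = 1036.868 − 1000 = 36.87 per mil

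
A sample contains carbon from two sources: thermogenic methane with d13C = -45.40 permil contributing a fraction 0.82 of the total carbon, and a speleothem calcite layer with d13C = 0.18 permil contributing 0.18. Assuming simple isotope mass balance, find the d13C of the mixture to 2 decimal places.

-37.20 permil

δ_mix = f_A·δ_A + f_B·δ_B
δ_mix = 0.82 × (-45.40) + 0.18 × (0.18)
δ_mix = -37.228 + 0.032 = -37.196 permil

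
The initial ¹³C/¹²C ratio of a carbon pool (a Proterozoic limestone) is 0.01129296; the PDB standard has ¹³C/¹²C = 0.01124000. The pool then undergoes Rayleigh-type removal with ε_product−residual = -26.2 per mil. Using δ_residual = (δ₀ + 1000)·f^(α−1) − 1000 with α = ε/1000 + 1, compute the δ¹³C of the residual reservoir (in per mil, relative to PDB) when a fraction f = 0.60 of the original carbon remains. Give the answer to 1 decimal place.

18.2 per mil

δ₀ = (0.01129296/0.01124000 − 1)×1000 = (1.004712 − 1)×1000 = 4.712 per mil
α − 1 = ε/1000 = -0.0262
f^(α−1) = 0.60^(-0.0262) = 1.013474
δ_res = (4.712 + 1000) × 1.013474 − 1000 = 1018.249 − 1000 = 18.25 per mil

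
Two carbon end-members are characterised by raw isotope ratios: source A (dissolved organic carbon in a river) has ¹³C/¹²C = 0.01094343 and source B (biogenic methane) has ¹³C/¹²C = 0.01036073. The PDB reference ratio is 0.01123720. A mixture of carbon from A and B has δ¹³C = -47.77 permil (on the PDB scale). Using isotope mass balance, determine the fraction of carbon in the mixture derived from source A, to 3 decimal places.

δ_A = (0.01094343/0.01123720 − 1)×1000 = (0.973857 − 1)×1000 = -26.143 permil
δ_B = (0.01036073/0.01123720 − 1)×1000 = (0.922003 − 1)×1000 = -77.997 permil
f_A = (δ_mix − δ_B)/(δ_A − δ_B) = (-47.77 − (-77.997))/(-26.143 − (-77.997))
f_A = 30.227 / 51.855 = 0.5829

0.583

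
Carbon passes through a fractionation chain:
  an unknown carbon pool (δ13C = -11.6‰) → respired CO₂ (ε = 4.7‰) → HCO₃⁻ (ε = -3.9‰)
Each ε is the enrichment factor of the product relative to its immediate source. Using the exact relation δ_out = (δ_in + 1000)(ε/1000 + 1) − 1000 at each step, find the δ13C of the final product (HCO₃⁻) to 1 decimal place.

-10.8‰

step 1: δ = (-11.60 + 1000)·(4.7/1000 + 1) − 1000 = -6.95‰
step 2: δ = (-6.95 + 1000)·(-3.9/1000 + 1) − 1000 = -10.83‰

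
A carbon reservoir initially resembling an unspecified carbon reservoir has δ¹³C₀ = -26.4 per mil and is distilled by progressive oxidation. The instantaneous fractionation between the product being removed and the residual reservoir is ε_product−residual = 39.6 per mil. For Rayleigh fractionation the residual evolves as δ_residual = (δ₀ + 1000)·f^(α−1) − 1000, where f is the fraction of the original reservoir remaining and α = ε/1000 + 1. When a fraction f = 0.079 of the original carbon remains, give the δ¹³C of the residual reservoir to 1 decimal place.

-119.5 per mil

Rayleigh residual: δ_res = (δ₀ + 1000)·f^(α−1) − 1000
α = ε/1000 + 1 = 1.03960, so α − 1 = 0.03960
f^(α−1) = 0.079^(0.03960) = 0.904370
δ_res = (-26.4 + 1000) × 0.904370 − 1000 = 880.494 − 1000 = -119.51 per mil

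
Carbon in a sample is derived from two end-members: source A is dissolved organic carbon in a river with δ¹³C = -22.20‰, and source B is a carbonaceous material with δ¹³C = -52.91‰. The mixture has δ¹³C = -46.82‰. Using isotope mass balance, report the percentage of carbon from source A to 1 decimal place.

δ_mix = f_A·δ_A + (1 − f_A)·δ_B  ⇒  f_A = (δ_mix − δ_B)/(δ_A − δ_B)
f_A = (-46.82 − (-52.91)) / (-22.20 − (-52.91))
f_A = 6.09 / 30.71 = 0.1983

19.8%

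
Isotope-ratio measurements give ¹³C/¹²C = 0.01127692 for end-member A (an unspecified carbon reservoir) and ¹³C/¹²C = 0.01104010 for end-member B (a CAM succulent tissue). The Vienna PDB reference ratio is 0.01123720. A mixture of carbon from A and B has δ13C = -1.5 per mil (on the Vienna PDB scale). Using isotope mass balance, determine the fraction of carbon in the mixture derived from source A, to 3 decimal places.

0.761

δ_A = (0.01127692/0.01123720 − 1)×1000 = (1.003535 − 1)×1000 = 3.535 per mil
δ_B = (0.01104010/0.01123720 − 1)×1000 = (0.982460 − 1)×1000 = -17.540 per mil
f_A = (δ_mix − δ_B)/(δ_A − δ_B) = (-1.5 − (-17.540))/(3.535 − (-17.540))
f_A = 16.040 / 21.075 = 0.7611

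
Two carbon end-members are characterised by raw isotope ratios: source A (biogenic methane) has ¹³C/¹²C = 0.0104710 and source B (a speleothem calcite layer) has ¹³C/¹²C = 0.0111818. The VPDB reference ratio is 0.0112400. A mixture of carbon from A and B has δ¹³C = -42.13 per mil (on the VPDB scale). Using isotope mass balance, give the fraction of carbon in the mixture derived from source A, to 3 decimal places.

0.584

δ_A = (0.0104710/0.0112400 − 1)×1000 = (0.931584 − 1)×1000 = -68.416 per mil
δ_B = (0.0111818/0.0112400 − 1)×1000 = (0.994822 − 1)×1000 = -5.178 per mil
f_A = (δ_mix − δ_B)/(δ_A − δ_B) = (-42.13 − (-5.178))/(-68.416 − (-5.178))
f_A = -36.952 / -63.238 = 0.5843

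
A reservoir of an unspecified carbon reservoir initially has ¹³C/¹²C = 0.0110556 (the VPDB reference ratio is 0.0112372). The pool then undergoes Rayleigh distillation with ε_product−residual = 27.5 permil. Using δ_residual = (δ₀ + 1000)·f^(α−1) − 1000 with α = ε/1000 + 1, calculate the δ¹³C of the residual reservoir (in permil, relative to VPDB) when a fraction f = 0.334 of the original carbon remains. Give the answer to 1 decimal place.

δ₀ = (0.0110556/0.0112372 − 1)×1000 = (0.983839 − 1)×1000 = -16.161 permil
α − 1 = ε/1000 = 0.0275
f^(α−1) = 0.334^(0.0275) = 0.970293
δ_res = (-16.161 + 1000) × 0.970293 − 1000 = 954.613 − 1000 = -45.39 permil

-45.4 permil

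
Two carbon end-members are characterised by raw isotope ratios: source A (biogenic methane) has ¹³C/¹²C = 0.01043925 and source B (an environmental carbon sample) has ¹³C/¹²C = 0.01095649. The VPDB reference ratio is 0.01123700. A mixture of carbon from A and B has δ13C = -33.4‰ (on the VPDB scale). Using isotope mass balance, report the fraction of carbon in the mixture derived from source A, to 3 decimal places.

δ_A = (0.01043925/0.01123700 − 1)×1000 = (0.929007 − 1)×1000 = -70.993‰
δ_B = (0.01095649/0.01123700 − 1)×1000 = (0.975037 − 1)×1000 = -24.963‰
f_A = (δ_mix − δ_B)/(δ_A − δ_B) = (-33.4 − (-24.963))/(-70.993 − (-24.963))
f_A = -8.437 / -46.030 = 0.1833

0.183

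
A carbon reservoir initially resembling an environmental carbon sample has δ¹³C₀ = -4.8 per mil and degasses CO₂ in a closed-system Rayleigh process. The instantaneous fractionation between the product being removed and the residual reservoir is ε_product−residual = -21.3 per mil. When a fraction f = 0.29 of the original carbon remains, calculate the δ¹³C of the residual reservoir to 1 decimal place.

Rayleigh residual: δ_res = (δ₀ + 1000)·f^(α−1) − 1000
α = ε/1000 + 1 = 0.97870, so α − 1 = -0.02130
f^(α−1) = 0.29^(-0.02130) = 1.026717
δ_res = (-4.8 + 1000) × 1.026717 − 1000 = 1021.789 − 1000 = 21.79 per mil

21.8 per mil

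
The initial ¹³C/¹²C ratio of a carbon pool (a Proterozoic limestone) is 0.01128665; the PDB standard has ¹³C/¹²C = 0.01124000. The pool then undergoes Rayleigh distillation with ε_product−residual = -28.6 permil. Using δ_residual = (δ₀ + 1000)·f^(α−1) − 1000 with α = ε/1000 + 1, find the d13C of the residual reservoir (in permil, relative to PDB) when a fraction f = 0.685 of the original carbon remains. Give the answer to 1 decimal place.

15.1 permil

δ₀ = (0.01128665/0.01124000 − 1)×1000 = (1.004150 − 1)×1000 = 4.150 permil
α − 1 = ε/1000 = -0.0286
f^(α−1) = 0.685^(-0.0286) = 1.010879
δ_res = (4.150 + 1000) × 1.010879 − 1000 = 1015.075 − 1000 = 15.07 permil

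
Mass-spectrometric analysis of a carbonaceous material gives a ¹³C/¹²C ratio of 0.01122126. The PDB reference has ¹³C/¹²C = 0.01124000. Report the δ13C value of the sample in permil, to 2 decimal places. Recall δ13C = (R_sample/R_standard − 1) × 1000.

δ13C = (R_sample / R_standard − 1) × 1000
R_sample / R_standard = 0.01122126 / 0.01124000 = 0.998333
δ13C = (0.998333 − 1) × 1000 = -1.667 permil

-1.67 permil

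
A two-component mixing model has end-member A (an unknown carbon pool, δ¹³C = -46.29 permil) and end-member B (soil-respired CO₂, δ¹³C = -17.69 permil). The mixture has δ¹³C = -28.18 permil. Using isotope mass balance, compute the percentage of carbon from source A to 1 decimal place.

δ_mix = f_A·δ_A + (1 − f_A)·δ_B  ⇒  f_A = (δ_mix − δ_B)/(δ_A − δ_B)
f_A = (-28.18 − (-17.69)) / (-46.29 − (-17.69))
f_A = -10.49 / -28.60 = 0.3668

36.7%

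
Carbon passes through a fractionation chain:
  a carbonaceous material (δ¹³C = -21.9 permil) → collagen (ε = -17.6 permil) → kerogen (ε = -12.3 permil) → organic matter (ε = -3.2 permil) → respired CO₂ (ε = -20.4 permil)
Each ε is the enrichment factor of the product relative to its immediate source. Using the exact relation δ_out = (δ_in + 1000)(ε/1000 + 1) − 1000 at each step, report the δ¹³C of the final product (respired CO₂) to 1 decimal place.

step 1: δ = (-21.90 + 1000)·(-17.6/1000 + 1) − 1000 = -39.11 permil
step 2: δ = (-39.11 + 1000)·(-12.3/1000 + 1) − 1000 = -50.93 permil
step 3: δ = (-50.93 + 1000)·(-3.2/1000 + 1) − 1000 = -53.97 permil
step 4: δ = (-53.97 + 1000)·(-20.4/1000 + 1) − 1000 = -73.27 permil

-73.3 permil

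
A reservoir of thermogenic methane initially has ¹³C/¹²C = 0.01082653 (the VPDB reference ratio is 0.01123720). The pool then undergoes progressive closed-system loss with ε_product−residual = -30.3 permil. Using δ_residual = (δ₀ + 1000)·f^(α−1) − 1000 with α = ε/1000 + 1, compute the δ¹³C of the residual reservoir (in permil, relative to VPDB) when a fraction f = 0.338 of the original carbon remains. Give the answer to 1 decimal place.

δ₀ = (0.01082653/0.01123720 − 1)×1000 = (0.963454 − 1)×1000 = -36.546 permil
α − 1 = ε/1000 = -0.0303
f^(α−1) = 0.338^(-0.0303) = 1.033413
δ_res = (-36.546 + 1000) × 1.033413 − 1000 = 995.646 − 1000 = -4.35 permil

-4.4 permil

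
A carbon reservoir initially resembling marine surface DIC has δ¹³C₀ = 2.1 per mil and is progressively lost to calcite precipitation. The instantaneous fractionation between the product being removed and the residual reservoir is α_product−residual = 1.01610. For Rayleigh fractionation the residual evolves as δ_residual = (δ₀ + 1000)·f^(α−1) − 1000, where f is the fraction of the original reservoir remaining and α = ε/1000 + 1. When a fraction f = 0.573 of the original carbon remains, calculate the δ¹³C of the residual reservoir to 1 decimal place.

Rayleigh residual: δ_res = (δ₀ + 1000)·f^(α−1) − 1000
α − 1 = 0.01610
f^(α−1) = 0.573^(0.01610) = 0.991074
δ_res = (2.1 + 1000) × 0.991074 − 1000 = 993.156 − 1000 = -6.84 per mil

-6.8 per mil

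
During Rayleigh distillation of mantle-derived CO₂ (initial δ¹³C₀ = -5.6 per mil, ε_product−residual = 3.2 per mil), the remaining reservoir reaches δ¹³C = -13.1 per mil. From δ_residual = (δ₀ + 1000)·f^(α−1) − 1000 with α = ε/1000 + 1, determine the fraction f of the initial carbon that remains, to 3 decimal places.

0.094

α − 1 = ε/1000 = 0.0032
(δ_res + 1000)/(δ₀ + 1000) = (-13.1 + 1000)/(-5.6 + 1000) = 986.9/994.4 = 0.992458
f = 0.992458^(1/0.0032) = exp(ln(0.992458)/0.0032) = exp(-0.00757/0.0032)
f = exp(-2.3659) = 0.0939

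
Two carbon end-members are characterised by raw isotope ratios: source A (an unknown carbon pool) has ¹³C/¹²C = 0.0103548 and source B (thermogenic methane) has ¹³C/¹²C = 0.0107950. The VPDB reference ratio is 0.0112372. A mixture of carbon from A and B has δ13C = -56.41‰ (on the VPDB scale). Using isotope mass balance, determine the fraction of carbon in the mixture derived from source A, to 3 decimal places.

δ_A = (0.0103548/0.0112372 − 1)×1000 = (0.921475 − 1)×1000 = -78.525‰
δ_B = (0.0107950/0.0112372 − 1)×1000 = (0.960649 − 1)×1000 = -39.351‰
f_A = (δ_mix − δ_B)/(δ_A − δ_B) = (-56.41 − (-39.351))/(-78.525 − (-39.351))
f_A = -17.059 / -39.173 = 0.4355

0.435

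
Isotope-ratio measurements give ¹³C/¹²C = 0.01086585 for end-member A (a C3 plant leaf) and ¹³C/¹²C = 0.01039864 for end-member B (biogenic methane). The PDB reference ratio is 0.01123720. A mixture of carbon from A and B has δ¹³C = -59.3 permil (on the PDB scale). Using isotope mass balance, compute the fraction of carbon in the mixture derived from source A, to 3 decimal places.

0.369

δ_A = (0.01086585/0.01123720 − 1)×1000 = (0.966954 − 1)×1000 = -33.046 permil
δ_B = (0.01039864/0.01123720 − 1)×1000 = (0.925376 − 1)×1000 = -74.624 permil
f_A = (δ_mix − δ_B)/(δ_A − δ_B) = (-59.3 − (-74.624))/(-33.046 − (-74.624))
f_A = 15.324 / 41.577 = 0.3686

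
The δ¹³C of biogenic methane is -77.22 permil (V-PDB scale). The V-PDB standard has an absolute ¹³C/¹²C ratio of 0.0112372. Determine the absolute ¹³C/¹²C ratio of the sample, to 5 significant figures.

0.010369

R_sample = R_standard × (δ¹³C/1000 + 1)
R_sample = 0.0112372 × (-77.22/1000 + 1) = 0.0112372 × 0.922780
R_sample = 0.0103695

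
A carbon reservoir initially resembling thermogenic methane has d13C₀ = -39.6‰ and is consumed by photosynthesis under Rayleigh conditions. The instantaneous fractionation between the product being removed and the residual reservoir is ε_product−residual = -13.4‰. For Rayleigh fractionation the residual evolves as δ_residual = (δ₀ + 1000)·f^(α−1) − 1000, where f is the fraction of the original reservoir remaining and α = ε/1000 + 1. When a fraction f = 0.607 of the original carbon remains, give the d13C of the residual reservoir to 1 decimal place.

-33.2‰

Rayleigh residual: δ_res = (δ₀ + 1000)·f^(α−1) − 1000
α = ε/1000 + 1 = 0.98660, so α − 1 = -0.01340
f^(α−1) = 0.607^(-0.01340) = 1.006712
δ_res = (-39.6 + 1000) × 1.006712 − 1000 = 966.846 − 1000 = -33.15‰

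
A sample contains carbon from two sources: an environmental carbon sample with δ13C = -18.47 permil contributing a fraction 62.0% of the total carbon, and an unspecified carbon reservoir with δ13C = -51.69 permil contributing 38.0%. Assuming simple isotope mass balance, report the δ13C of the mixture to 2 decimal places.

δ_mix = f_A·δ_A + f_B·δ_B
δ_mix = 0.620 × (-18.47) + 0.380 × (-51.69)
δ_mix = -11.451 + -19.642 = -31.094 permil

-31.09 permil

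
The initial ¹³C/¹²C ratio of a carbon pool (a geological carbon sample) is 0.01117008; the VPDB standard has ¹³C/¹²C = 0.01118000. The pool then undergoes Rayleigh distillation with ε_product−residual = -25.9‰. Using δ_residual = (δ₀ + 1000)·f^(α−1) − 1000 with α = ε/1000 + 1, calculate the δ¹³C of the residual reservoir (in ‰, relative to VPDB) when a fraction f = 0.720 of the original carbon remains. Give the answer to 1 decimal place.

7.6‰

δ₀ = (0.01117008/0.01118000 − 1)×1000 = (0.999113 − 1)×1000 = -0.887‰
α − 1 = ε/1000 = -0.0259
f^(α−1) = 0.720^(-0.0259) = 1.008545
δ_res = (-0.887 + 1000) × 1.008545 − 1000 = 1007.650 − 1000 = 7.65‰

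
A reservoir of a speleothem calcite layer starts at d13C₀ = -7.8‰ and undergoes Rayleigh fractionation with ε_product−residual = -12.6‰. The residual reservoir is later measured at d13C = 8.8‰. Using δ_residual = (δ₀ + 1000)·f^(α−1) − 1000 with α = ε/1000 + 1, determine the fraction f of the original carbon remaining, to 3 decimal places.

0.268

α − 1 = ε/1000 = -0.0126
(δ_res + 1000)/(δ₀ + 1000) = (8.8 + 1000)/(-7.8 + 1000) = 1008.8/992.2 = 1.016730
f = 1.016730^(1/-0.0126) = exp(ln(1.016730)/-0.0126) = exp(0.01659/-0.0126)
f = exp(-1.3168) = 0.2680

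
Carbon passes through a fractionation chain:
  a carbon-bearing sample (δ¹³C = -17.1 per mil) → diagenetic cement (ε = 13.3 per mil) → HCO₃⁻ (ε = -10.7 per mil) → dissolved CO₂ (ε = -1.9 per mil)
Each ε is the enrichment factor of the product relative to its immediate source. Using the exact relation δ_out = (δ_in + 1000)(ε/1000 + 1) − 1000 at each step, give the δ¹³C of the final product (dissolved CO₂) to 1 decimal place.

-16.6 per mil

step 1: δ = (-17.10 + 1000)·(13.3/1000 + 1) − 1000 = -4.03 per mil
step 2: δ = (-4.03 + 1000)·(-10.7/1000 + 1) − 1000 = -14.68 per mil
step 3: δ = (-14.68 + 1000)·(-1.9/1000 + 1) − 1000 = -16.56 per mil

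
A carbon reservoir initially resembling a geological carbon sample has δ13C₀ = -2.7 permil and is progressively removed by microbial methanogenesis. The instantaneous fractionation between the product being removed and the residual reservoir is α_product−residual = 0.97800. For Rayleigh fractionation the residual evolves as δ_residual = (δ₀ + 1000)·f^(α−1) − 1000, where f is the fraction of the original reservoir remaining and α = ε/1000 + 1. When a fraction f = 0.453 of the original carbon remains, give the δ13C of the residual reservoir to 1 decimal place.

Rayleigh residual: δ_res = (δ₀ + 1000)·f^(α−1) − 1000
α − 1 = -0.02200
f^(α−1) = 0.453^(-0.02200) = 1.017574
δ_res = (-2.7 + 1000) × 1.017574 − 1000 = 1014.826 − 1000 = 14.83 permil

14.8 permil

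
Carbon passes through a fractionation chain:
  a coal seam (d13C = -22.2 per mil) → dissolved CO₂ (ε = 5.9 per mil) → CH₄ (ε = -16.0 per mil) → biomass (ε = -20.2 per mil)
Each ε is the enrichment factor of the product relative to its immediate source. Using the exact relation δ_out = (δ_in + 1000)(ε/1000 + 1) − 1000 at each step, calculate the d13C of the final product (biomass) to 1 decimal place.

step 1: δ = (-22.20 + 1000)·(5.9/1000 + 1) − 1000 = -16.43 per mil
step 2: δ = (-16.43 + 1000)·(-16.0/1000 + 1) − 1000 = -32.17 per mil
step 3: δ = (-32.17 + 1000)·(-20.2/1000 + 1) − 1000 = -51.72 per mil

-51.7 per mil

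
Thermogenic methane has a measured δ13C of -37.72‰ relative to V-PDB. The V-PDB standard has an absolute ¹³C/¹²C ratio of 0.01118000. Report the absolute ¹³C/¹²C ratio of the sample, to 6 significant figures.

R_sample = R_standard × (δ13C/1000 + 1)
R_sample = 0.01118000 × (-37.72/1000 + 1) = 0.01118000 × 0.962280
R_sample = 0.0107583

0.0107583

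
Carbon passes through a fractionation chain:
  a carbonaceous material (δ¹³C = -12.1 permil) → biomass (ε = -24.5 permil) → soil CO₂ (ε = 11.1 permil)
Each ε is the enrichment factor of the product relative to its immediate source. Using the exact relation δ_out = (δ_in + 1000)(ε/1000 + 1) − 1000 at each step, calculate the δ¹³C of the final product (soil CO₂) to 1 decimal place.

-25.6 permil

step 1: δ = (-12.10 + 1000)·(-24.5/1000 + 1) − 1000 = -36.30 permil
step 2: δ = (-36.30 + 1000)·(11.1/1000 + 1) − 1000 = -25.61 permil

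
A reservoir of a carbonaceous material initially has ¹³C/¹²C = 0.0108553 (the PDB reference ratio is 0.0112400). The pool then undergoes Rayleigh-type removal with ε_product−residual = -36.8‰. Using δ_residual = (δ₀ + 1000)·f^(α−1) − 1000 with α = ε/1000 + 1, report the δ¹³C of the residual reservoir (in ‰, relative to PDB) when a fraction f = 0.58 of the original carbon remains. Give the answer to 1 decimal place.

-14.7‰

δ₀ = (0.0108553/0.0112400 − 1)×1000 = (0.965774 − 1)×1000 = -34.226‰
α − 1 = ε/1000 = -0.0368
f^(α−1) = 0.58^(-0.0368) = 1.020248
δ_res = (-34.226 + 1000) × 1.020248 − 1000 = 985.329 − 1000 = -14.67‰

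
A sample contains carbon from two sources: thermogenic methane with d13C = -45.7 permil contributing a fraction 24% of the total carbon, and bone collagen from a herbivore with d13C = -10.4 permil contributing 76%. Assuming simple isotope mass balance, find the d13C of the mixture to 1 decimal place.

-18.9 permil

δ_mix = f_A·δ_A + f_B·δ_B
δ_mix = 0.24 × (-45.7) + 0.76 × (-10.4)
δ_mix = -10.97 + -7.90 = -18.87 permil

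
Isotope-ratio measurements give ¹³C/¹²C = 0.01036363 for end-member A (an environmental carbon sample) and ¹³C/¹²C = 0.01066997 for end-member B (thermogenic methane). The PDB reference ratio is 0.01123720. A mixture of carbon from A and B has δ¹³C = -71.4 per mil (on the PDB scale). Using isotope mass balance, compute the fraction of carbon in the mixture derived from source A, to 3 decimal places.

0.767

δ_A = (0.01036363/0.01123720 − 1)×1000 = (0.922261 − 1)×1000 = -77.739 per mil
δ_B = (0.01066997/0.01123720 − 1)×1000 = (0.949522 − 1)×1000 = -50.478 per mil
f_A = (δ_mix − δ_B)/(δ_A − δ_B) = (-71.4 − (-50.478))/(-77.739 − (-50.478))
f_A = -20.922 / -27.261 = 0.7675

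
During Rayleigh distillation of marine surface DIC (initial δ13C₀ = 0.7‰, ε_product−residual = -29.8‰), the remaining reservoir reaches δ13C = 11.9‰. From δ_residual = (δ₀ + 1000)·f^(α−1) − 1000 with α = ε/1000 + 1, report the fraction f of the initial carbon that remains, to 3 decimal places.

α − 1 = ε/1000 = -0.0298
(δ_res + 1000)/(δ₀ + 1000) = (11.9 + 1000)/(0.7 + 1000) = 1011.9/1000.7 = 1.011192
f = 1.011192^(1/-0.0298) = exp(ln(1.011192)/-0.0298) = exp(0.01113/-0.0298)
f = exp(-0.3735) = 0.6883

0.688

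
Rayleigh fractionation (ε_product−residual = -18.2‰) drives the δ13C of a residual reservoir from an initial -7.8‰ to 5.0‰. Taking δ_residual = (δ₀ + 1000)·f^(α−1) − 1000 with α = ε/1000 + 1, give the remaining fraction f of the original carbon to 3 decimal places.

α − 1 = ε/1000 = -0.0182
(δ_res + 1000)/(δ₀ + 1000) = (5.0 + 1000)/(-7.8 + 1000) = 1005.0/992.2 = 1.012901
f = 1.012901^(1/-0.0182) = exp(ln(1.012901)/-0.0182) = exp(0.01282/-0.0182)
f = exp(-0.7043) = 0.4945

0.494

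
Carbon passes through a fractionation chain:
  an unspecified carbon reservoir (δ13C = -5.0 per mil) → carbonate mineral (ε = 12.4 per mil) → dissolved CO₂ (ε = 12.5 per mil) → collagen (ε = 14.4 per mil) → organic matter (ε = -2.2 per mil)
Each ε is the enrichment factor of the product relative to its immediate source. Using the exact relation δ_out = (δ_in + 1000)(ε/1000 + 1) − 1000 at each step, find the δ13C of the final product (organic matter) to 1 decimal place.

step 1: δ = (-5.00 + 1000)·(12.4/1000 + 1) − 1000 = 7.34 per mil
step 2: δ = (7.34 + 1000)·(12.5/1000 + 1) − 1000 = 19.93 per mil
step 3: δ = (19.93 + 1000)·(14.4/1000 + 1) − 1000 = 34.62 per mil
step 4: δ = (34.62 + 1000)·(-2.2/1000 + 1) − 1000 = 32.34 per mil

32.3 per mil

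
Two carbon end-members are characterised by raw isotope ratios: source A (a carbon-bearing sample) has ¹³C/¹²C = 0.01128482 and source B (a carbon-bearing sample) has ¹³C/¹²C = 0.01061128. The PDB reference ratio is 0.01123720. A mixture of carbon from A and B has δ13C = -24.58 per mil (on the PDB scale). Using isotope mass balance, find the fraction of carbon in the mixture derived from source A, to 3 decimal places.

δ_A = (0.01128482/0.01123720 − 1)×1000 = (1.004238 − 1)×1000 = 4.238 per mil
δ_B = (0.01061128/0.01123720 − 1)×1000 = (0.944299 − 1)×1000 = -55.701 per mil
f_A = (δ_mix − δ_B)/(δ_A − δ_B) = (-24.58 − (-55.701))/(4.238 − (-55.701))
f_A = 31.121 / 59.938 = 0.5192

0.519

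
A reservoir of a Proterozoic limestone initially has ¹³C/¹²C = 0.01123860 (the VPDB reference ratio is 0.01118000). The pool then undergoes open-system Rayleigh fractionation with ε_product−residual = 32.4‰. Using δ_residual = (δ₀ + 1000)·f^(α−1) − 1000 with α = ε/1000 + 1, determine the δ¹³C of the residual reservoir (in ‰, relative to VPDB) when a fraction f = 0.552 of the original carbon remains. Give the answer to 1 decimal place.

δ₀ = (0.01123860/0.01118000 − 1)×1000 = (1.005242 − 1)×1000 = 5.242‰
α − 1 = ε/1000 = 0.0324
f^(α−1) = 0.552^(0.0324) = 0.980932
δ_res = (5.242 + 1000) × 0.980932 − 1000 = 986.073 − 1000 = -13.93‰

-13.9‰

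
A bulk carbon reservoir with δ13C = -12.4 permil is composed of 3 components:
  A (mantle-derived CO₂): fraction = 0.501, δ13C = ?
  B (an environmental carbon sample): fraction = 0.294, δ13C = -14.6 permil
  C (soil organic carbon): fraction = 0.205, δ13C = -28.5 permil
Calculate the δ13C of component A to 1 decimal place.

-4.5 permil

Isotope mass balance: δ_bulk = Σ fᵢ·δᵢ.
-12.4 = 0.501×δ_A + 0.294×(-14.6) + 0.205×(-28.5)
0.501·δ_A = -12.4 − (-10.135) = -2.265
δ_A = -2.265 / 0.501 = -4.52 permil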